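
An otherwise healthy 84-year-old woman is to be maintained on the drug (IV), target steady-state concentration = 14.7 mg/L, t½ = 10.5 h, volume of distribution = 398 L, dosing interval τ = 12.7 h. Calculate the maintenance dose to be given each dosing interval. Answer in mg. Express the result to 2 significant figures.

k = ln2 / t½ = 0.693147 / 10.5 = 0.06601 h⁻¹
CL = k × Vd = 0.06601 × 398 = 26.27 L/h
At steady state, Dose/τ = Css × CL.
Dose = Css × CL × τ = 14.7 × 26.27 × 12.7 = 4904 mg

4900 mg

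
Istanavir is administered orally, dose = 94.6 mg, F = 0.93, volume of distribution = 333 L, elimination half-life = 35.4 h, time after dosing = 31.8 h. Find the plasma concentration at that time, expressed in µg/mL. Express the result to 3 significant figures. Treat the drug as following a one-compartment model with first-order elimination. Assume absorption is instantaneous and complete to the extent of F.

Amount reaching circulation = F × Dose = 0.93 × 94.60 = 87.98 mg
C₀ = F·Dose / Vd = 87.98 / 333 = 0.2642 mg/L
k = ln2 / t½ = 0.693147 / 35.4 = 0.01958 h⁻¹
C = C₀ · e^(−k·t) = 0.2642 × e^(−0.01958 × 31.8)
  = 0.2642 × 0.5365 = 0.1417 mg/L
(0.1417 mg/L = 0.1417 µg/mL)

0.142 µg/mL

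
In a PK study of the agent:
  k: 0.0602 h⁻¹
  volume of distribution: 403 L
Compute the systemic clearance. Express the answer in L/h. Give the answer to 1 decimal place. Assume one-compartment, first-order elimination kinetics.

CL = k × Vd = 0.0602 × 403 = 24.26 L/h

24.3 L/h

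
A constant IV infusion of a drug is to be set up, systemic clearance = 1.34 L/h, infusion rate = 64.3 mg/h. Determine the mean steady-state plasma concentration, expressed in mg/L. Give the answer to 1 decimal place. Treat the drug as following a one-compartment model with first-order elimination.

48.0 mg/L

At steady state Css = R₀ / CL = 64.3 / 1.340 = 47.99 mg/L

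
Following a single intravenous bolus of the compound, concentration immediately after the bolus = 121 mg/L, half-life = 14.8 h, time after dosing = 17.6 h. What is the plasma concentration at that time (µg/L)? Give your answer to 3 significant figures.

k = ln2 / t½ = 0.693147 / 14.8 = 0.04683 h⁻¹
C = C₀ · e^(−k·t) = 121.0 × e^(−0.04683 × 17.6)
  = 121.0 × 0.4386 = 53.07 mg/L
Convert: 53.07 mg/L × 1000 = 53070 µg/L

53100 µg/L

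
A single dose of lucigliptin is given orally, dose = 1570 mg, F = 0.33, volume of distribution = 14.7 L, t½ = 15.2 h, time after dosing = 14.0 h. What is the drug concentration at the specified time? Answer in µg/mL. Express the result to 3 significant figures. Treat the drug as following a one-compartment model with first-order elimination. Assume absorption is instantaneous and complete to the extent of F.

Amount reaching circulation = F × Dose = 0.33 × 1570 = 518.1 mg
C₀ = F·Dose / Vd = 518.1 / 14.7 = 35.24 mg/L
k = ln2 / t½ = 0.693147 / 15.2 = 0.04560 h⁻¹
C = C₀ · e^(−k·t) = 35.24 × e^(−0.04560 × 14.0)
  = 35.24 × 0.5281 = 18.61 mg/L
(18.61 mg/L = 18.61 µg/mL)

18.6 µg/mL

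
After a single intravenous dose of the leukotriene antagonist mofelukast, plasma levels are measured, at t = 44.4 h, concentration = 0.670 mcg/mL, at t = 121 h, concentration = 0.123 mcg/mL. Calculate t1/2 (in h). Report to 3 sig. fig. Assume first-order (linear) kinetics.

31.3 h

k = ln(C₁/C₂) / (t₂ − t₁) = ln(0.670/0.123) / (121 − 44.4)
  = 1.695 / 76.60 = 0.02213 h⁻¹
t½ = ln2 / k = 0.693147 / 0.02213 = 31.32 h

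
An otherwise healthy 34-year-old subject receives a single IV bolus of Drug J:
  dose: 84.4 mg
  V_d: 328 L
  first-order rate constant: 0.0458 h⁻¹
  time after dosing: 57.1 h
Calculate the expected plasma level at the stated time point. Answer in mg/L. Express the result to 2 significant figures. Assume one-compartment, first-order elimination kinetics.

0.019 mg/L

C₀ = Dose / Vd = 84.40 / 328 = 0.2573 mg/L
C = C₀ · e^(−k·t) = 0.2573 × e^(−0.04580 × 57.1)
  = 0.2573 × 0.07315 = 0.01882 mg/L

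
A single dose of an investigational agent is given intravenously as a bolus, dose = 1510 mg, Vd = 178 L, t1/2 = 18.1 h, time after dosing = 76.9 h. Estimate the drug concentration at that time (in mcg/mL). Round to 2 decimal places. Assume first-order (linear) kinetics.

0.45 mcg/mL

C₀ = Dose / Vd = 1510 / 178 = 8.483 mg/L
k = ln2 / t½ = 0.693147 / 18.1 = 0.03830 h⁻¹
C = C₀ · e^(−k·t) = 8.483 × e^(−0.03830 × 76.9)
  = 8.483 × 0.05259 = 0.4461 mg/L
(0.4461 mg/L = 0.4461 mcg/mL)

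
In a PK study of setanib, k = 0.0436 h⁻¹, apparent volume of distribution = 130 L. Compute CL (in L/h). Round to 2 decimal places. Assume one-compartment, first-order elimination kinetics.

CL = k × Vd = 0.0436 × 130 = 5.668 L/h

5.67 L/h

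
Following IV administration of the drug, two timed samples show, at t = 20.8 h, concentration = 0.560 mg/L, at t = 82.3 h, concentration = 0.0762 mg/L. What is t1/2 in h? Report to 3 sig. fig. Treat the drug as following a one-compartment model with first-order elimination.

21.4 h

k = ln(C₁/C₂) / (t₂ − t₁) = ln(0.560/0.0762) / (82.3 − 20.8)
  = 1.995 / 61.50 = 0.03244 h⁻¹
t½ = ln2 / k = 0.693147 / 0.03244 = 21.37 h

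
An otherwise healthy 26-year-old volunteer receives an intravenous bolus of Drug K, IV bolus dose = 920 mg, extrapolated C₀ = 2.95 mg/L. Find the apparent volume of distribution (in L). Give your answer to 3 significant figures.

312 L

Vd = Dose / C₀ = 920.0 / 2.95 = 311.9 L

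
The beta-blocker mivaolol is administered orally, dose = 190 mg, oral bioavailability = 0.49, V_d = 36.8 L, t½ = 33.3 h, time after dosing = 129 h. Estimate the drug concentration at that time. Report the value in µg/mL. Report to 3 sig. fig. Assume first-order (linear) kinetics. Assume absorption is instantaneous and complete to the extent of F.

Amount reaching circulation = F × Dose = 0.49 × 190.0 = 93.10 mg
C₀ = F·Dose / Vd = 93.10 / 36.8 = 2.530 mg/L
k = ln2 / t½ = 0.693147 / 33.3 = 0.02082 h⁻¹
C = C₀ · e^(−k·t) = 2.530 × e^(−0.02082 × 129)
  = 2.530 × 0.06817 = 0.1725 mg/L
(0.1725 mg/L = 0.1725 µg/mL)

0.173 µg/mL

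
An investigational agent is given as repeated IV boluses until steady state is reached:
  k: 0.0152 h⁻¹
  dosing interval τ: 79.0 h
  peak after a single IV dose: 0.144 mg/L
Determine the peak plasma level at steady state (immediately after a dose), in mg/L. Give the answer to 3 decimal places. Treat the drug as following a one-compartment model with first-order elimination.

e^(−kτ) = e^(−0.01520 × 79.0) = 0.3010
Accumulation ratio R = 1 / (1 − e^(−kτ)) = 1 / (1 − 0.3010) = 1.431
Steady-state peak = C₀ × R = 0.144 × 1.431 = 0.2061 mg/L

0.206 mg/L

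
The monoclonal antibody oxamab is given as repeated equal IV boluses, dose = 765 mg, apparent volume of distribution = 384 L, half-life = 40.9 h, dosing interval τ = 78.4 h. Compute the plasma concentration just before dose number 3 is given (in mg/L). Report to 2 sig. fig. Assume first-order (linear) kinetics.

C₀ per dose = Dose / Vd = 765 / 384 = 1.992 mg/L
k = ln2 / t½ = 0.693147 / 40.9 = 0.01695 h⁻¹
Fraction remaining after one interval: r = e^(−kτ) = e^(−0.01695 × 78.4) = 0.2648
Before dose 3, 2 doses have been given (aged 1τ, 2τ).
C_trough = C₀ × (r + r²) = 1.992 × (0.2648 + 0.07012) = 0.6672 mg/L

0.67 mg/L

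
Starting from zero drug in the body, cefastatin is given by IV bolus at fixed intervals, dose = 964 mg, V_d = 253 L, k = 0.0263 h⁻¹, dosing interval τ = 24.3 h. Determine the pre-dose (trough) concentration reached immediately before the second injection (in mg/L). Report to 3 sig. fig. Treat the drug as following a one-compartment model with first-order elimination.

2.01 mg/L

C₀ per dose = Dose / Vd = 964 / 253 = 3.810 mg/L
Fraction remaining after one interval: r = e^(−kτ) = e^(−0.02630 × 24.3) = 0.5278
Before dose 2, 1 dose has been given (aged 1τ).
C_trough = C₀ × r = 3.810 × 0.5278 = 2.011 mg/L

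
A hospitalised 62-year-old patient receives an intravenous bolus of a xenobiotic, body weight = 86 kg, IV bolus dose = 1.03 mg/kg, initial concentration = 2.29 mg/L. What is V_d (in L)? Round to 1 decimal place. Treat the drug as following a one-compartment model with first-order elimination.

38.7 L

Dose = 1.03 × 86 = 88.58 mg
Vd = Dose / C₀ = 88.58 / 2.29 = 38.68 L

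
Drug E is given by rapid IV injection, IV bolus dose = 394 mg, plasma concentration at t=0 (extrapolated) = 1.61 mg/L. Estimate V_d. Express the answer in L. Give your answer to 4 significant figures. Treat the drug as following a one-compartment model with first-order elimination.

244.7 L

Vd = Dose / C₀ = 394.0 / 1.61 = 244.7 L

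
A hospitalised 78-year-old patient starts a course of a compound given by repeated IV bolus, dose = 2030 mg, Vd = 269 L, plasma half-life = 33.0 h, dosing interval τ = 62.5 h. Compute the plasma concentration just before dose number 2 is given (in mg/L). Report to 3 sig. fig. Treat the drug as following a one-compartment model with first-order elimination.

C₀ per dose = Dose / Vd = 2030 / 269 = 7.546 mg/L
k = ln2 / t½ = 0.693147 / 33.0 = 0.02100 h⁻¹
Fraction remaining after one interval: r = e^(−kτ) = e^(−0.02100 × 62.5) = 0.2691
Before dose 2, 1 dose has been given (aged 1τ).
C_trough = C₀ × r = 7.546 × 0.2691 = 2.031 mg/L

2.03 mg/L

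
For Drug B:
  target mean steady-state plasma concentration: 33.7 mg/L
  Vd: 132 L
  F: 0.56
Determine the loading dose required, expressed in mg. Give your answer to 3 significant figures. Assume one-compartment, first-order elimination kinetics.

LD = Css × Vd / F = 33.7 × 132 / 0.56 = 7944 mg

7940 mg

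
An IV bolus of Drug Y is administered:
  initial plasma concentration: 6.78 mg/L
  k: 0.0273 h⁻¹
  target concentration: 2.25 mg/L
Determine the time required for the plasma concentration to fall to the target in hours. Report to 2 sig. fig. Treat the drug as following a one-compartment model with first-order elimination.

40 h

t = ln(C₀ / C) / k = ln(6.780 / 2.25) / 0.02730
  = ln(3.013) / 0.02730 = 1.103 / 0.02730 = 40.40 h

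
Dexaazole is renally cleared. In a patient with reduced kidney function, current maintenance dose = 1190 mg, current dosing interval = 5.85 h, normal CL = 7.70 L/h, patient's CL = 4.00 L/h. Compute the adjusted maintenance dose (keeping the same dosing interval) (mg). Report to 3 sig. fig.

618 mg

To keep the same average steady-state level, dosing rate must scale with clearance.
CL ratio = 4.00 / 7.70 = 0.5195
New dose (same interval) = 1190 × 0.5195 = 618.2 mg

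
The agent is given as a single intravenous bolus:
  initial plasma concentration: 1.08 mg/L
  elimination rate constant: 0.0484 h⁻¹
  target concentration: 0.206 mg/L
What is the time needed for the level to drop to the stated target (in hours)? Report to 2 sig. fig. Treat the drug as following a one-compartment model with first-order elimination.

34 h

t = ln(C₀ / C) / k = ln(1.080 / 0.206) / 0.04840
  = ln(5.243) / 0.04840 = 1.657 / 0.04840 = 34.24 h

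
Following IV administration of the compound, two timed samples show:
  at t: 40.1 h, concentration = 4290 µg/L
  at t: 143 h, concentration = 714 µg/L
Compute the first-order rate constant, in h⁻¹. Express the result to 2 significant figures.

0.017 h⁻¹

k = ln(C₁/C₂) / (t₂ − t₁) = ln(4290/714) / (143 − 40.1)
  = 1.793 / 102.9 = 0.01742 h⁻¹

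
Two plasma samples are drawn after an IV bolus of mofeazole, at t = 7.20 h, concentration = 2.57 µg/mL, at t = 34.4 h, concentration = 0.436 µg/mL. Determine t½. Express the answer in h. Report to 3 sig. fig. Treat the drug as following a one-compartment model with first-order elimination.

10.6 h

k = ln(C₁/C₂) / (t₂ − t₁) = ln(2.57/0.436) / (34.4 − 7.20)
  = 1.774 / 27.20 = 0.06522 h⁻¹
t½ = ln2 / k = 0.693147 / 0.06522 = 10.63 h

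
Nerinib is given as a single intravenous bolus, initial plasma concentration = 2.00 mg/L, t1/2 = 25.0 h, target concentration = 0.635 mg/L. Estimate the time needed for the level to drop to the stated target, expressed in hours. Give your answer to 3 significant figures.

k = ln2 / t½ = 0.693147 / 25.0 = 0.02773 h⁻¹
t = ln(C₀ / C) / k = ln(2.000 / 0.635) / 0.02773
  = ln(3.150) / 0.02773 = 1.147 / 0.02773 = 41.36 h

41.4 h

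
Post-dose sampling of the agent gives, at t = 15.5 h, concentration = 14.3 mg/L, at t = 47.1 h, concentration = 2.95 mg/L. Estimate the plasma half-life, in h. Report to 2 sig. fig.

14 h

k = ln(C₁/C₂) / (t₂ − t₁) = ln(14.3/2.95) / (47.1 − 15.5)
  = 1.578 / 31.60 = 0.04994 h⁻¹
t½ = ln2 / k = 0.693147 / 0.04994 = 13.88 h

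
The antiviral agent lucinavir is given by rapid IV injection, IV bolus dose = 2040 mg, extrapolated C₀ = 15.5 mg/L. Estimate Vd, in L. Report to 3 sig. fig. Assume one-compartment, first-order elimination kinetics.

Vd = Dose / C₀ = 2040 / 15.5 = 131.6 L

132 L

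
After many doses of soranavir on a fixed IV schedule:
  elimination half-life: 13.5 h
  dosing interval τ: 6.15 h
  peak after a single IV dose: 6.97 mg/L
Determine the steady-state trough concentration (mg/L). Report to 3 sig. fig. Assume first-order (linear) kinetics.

k = ln2 / t½ = 0.693147 / 13.5 = 0.05134 h⁻¹
e^(−kτ) = e^(−0.05134 × 6.15) = 0.7292
Accumulation ratio R = 1 / (1 − e^(−kτ)) = 1 / (1 − 0.7292) = 3.693
Steady-state trough = C₀ × R × e^(−kτ) = 6.97 × 3.693 × 0.7292 = 18.77 mg/L

18.8 mg/L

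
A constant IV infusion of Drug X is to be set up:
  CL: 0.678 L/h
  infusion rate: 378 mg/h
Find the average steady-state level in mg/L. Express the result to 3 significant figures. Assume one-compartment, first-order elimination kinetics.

558 mg/L

At steady state Css = R₀ / CL = 378 / 0.6780 = 557.5 mg/L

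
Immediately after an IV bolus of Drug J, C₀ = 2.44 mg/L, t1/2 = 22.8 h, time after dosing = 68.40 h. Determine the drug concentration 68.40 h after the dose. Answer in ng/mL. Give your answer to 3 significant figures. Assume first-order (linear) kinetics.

k = ln2 / t½ = 0.693147 / 22.8 = 0.03040 h⁻¹
t / t½ = 68.40 / 22.8 = 3 half-lives
C = C₀ × (1/2)^3 = 2.440 × 0.1250 = 0.3050 mg/L
Convert: 0.3050 mg/L × 1000 = 305.0 ng/mL

305 ng/mL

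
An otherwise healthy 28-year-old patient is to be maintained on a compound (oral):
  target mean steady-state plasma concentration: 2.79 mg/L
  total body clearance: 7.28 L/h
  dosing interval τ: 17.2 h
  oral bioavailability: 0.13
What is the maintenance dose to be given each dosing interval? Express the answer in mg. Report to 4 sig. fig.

At steady state, F × (Dose/τ) = Css × CL.
Dose = Css × CL × τ / F = 2.79 × 7.280 × 17.2 / 0.13 = 2687 mg

2687 mg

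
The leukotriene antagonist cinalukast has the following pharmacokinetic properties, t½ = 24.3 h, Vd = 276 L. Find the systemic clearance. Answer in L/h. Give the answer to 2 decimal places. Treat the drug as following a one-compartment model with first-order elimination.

k = ln2 / t½ = 0.693147 / 24.3 = 0.02852 h⁻¹
CL = k × Vd = 0.02852 × 276 = 7.872 L/h

7.87 L/h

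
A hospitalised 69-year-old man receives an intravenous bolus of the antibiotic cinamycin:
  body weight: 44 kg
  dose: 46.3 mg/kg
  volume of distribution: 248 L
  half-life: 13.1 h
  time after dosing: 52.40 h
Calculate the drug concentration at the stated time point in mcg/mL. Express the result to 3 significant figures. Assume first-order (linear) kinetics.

Total dose = 46.3 × 44 = 2037 mg
C₀ = Dose / Vd = 2037 / 248 = 8.214 mg/L
k = ln2 / t½ = 0.693147 / 13.1 = 0.05291 h⁻¹
t / t½ = 52.40 / 13.1 = 4 half-lives
C = C₀ × (1/2)^4 = 8.214 × 0.06250 = 0.5134 mg/L
(0.5134 mg/L = 0.5134 mcg/mL)

0.513 mcg/mL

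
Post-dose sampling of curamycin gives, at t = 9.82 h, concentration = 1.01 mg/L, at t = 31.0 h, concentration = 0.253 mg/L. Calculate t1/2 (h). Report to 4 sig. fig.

10.61 h

k = ln(C₁/C₂) / (t₂ − t₁) = ln(1.01/0.253) / (31.0 − 9.82)
  = 1.384 / 21.18 = 0.06534 h⁻¹
t½ = ln2 / k = 0.693147 / 0.06534 = 10.61 h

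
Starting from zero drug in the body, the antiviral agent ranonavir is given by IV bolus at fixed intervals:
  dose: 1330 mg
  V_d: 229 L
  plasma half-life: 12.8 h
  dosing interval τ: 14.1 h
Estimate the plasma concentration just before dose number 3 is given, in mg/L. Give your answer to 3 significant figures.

C₀ per dose = Dose / Vd = 1330 / 229 = 5.808 mg/L
k = ln2 / t½ = 0.693147 / 12.8 = 0.05415 h⁻¹
Fraction remaining after one interval: r = e^(−kτ) = e^(−0.05415 × 14.1) = 0.4660
Before dose 3, 2 doses have been given (aged 1τ, 2τ).
C_trough = C₀ × (r + r²) = 5.808 × (0.4660 + 0.2172) = 3.968 mg/L

3.97 mg/L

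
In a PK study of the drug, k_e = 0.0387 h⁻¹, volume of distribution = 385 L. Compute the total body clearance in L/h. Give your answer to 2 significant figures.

15 L/h

CL = k × Vd = 0.0387 × 385 = 14.90 L/h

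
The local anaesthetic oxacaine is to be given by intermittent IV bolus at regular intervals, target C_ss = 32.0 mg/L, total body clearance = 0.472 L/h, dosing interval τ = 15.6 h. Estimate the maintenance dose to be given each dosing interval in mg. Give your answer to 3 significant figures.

At steady state, Dose/τ = Css × CL.
Dose = Css × CL × τ = 32.0 × 0.4720 × 15.6 = 235.6 mg

236 mg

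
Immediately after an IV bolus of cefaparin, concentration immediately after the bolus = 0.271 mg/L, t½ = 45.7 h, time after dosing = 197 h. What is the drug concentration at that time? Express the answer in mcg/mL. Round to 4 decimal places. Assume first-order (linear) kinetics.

k = ln2 / t½ = 0.693147 / 45.7 = 0.01517 h⁻¹
C = C₀ · e^(−k·t) = 0.2710 × e^(−0.01517 × 197)
  = 0.2710 × 0.05036 = 0.01365 mg/L
(0.01365 mg/L = 0.01365 mcg/mL)

0.0137 mcg/mL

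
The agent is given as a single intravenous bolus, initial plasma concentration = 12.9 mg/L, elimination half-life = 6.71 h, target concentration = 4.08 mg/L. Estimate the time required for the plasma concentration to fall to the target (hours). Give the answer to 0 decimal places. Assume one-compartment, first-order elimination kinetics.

k = ln2 / t½ = 0.693147 / 6.71 = 0.1033 h⁻¹
t = ln(C₀ / C) / k = ln(12.90 / 4.08) / 0.1033
  = ln(3.162) / 0.1033 = 1.151 / 0.1033 = 11.14 h

11 h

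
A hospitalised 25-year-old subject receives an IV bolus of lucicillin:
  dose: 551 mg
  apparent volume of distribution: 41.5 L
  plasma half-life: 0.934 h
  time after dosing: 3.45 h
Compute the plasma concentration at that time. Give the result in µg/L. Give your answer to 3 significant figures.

C₀ = Dose / Vd = 551.0 / 41.5 = 13.28 mg/L
k = ln2 / t½ = 0.693147 / 0.934 = 0.7421 h⁻¹
C = C₀ · e^(−k·t) = 13.28 × e^(−0.7421 × 3.45)
  = 13.28 × 0.07729 = 1.026 mg/L
Convert: 1.026 mg/L × 1000 = 1026 µg/L

1030 µg/L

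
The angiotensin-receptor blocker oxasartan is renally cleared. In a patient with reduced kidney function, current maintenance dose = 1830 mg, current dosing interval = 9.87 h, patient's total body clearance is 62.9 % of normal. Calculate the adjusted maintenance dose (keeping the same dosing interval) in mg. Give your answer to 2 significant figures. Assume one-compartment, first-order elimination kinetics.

To keep the same average steady-state level, dosing rate must scale with clearance.
CL ratio = 62.9 / 100 = 0.6290
New dose (same interval) = 1830 × 0.6290 = 1151 mg

1200 mg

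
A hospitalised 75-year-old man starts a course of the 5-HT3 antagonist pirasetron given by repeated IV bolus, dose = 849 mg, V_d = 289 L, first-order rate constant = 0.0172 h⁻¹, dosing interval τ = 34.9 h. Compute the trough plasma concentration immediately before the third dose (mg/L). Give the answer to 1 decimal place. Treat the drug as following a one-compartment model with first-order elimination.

C₀ per dose = Dose / Vd = 849 / 289 = 2.938 mg/L
Fraction remaining after one interval: r = e^(−kτ) = e^(−0.01720 × 34.9) = 0.5487
Before dose 3, 2 doses have been given (aged 1τ, 2τ).
C_trough = C₀ × (r + r²) = 2.938 × (0.5487 + 0.3011) = 2.497 mg/L

2.5 mg/L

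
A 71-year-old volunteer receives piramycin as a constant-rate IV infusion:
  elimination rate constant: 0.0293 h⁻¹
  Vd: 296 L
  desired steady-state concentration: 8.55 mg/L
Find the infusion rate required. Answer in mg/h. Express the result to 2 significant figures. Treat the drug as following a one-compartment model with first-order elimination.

CL = k × Vd = 0.02930 × 296 = 8.673 L/h
At steady state, infusion rate R₀ = Css × CL = 8.55 × 8.673 = 74.15 mg/h

74 mg/h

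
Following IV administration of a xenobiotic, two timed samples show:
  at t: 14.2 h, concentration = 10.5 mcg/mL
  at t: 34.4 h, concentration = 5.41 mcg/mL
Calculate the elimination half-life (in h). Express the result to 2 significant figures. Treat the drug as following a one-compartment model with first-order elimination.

21 h

k = ln(C₁/C₂) / (t₂ − t₁) = ln(10.5/5.41) / (34.4 − 14.2)
  = 0.6631 / 20.20 = 0.03283 h⁻¹
t½ = ln2 / k = 0.693147 / 0.03283 = 21.11 h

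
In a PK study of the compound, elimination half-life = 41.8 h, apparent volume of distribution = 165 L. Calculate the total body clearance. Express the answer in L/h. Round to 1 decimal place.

k = ln2 / t½ = 0.693147 / 41.8 = 0.01658 h⁻¹
CL = k × Vd = 0.01658 × 165 = 2.736 L/h

2.7 L/h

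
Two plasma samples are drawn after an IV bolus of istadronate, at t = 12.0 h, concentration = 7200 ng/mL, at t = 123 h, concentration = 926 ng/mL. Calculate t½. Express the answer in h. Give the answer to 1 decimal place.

k = ln(C₁/C₂) / (t₂ − t₁) = ln(7200/926) / (123 − 12.0)
  = 2.051 / 111.0 = 0.01848 h⁻¹
t½ = ln2 / k = 0.693147 / 0.01848 = 37.51 h

37.5 h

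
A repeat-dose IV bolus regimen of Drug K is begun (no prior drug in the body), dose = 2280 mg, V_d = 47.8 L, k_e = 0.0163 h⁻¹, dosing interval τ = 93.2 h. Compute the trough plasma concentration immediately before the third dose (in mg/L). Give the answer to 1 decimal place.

12.7 mg/L

C₀ per dose = Dose / Vd = 2280 / 47.8 = 47.70 mg/L
Fraction remaining after one interval: r = e^(−kτ) = e^(−0.01630 × 93.2) = 0.2189
Before dose 3, 2 doses have been given (aged 1τ, 2τ).
C_trough = C₀ × (r + r²) = 47.70 × (0.2189 + 0.04792) = 12.73 mg/L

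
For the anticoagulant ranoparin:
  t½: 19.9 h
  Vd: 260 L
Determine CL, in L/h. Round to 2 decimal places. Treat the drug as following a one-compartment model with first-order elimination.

9.06 L/h

k = ln2 / t½ = 0.693147 / 19.9 = 0.03483 h⁻¹
CL = k × Vd = 0.03483 × 260 = 9.056 L/h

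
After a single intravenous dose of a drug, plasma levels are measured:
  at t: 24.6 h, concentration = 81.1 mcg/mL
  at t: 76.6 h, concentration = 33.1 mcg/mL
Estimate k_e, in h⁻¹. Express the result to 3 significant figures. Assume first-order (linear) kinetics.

0.0172 h⁻¹

k = ln(C₁/C₂) / (t₂ − t₁) = ln(81.1/33.1) / (76.6 − 24.6)
  = 0.8961 / 52.00 = 0.01723 h⁻¹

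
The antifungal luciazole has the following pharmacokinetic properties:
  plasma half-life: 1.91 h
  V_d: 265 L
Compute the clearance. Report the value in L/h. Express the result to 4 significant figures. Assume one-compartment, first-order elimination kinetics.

k = ln2 / t½ = 0.693147 / 1.91 = 0.3629 h⁻¹
CL = k × Vd = 0.3629 × 265 = 96.17 L/h

96.17 L/h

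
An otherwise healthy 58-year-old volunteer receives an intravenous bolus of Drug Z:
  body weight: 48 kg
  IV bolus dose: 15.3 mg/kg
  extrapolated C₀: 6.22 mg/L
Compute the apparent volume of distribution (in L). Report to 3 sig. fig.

118 L

Dose = 15.3 × 48 = 734.4 mg
Vd = Dose / C₀ = 734.4 / 6.22 = 118.1 L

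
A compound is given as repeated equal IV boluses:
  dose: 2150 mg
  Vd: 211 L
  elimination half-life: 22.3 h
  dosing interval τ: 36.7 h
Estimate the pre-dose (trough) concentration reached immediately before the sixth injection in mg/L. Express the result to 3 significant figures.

C₀ per dose = Dose / Vd = 2150 / 211 = 10.19 mg/L
k = ln2 / t½ = 0.693147 / 22.3 = 0.03108 h⁻¹
Fraction remaining after one interval: r = e^(−kτ) = e^(−0.03108 × 36.7) = 0.3196
Before dose 6, 5 doses have been given (aged 1τ, 2τ, 3τ, 4τ, 5τ).
C_trough = C₀ × (r + r² + … + r^5) = C₀ × r(1−r^5)/(1−r)
        = 10.19 × 0.3196 × (1 − 0.003335) / (1 − 0.3196) = 4.771 mg/L

4.77 mg/L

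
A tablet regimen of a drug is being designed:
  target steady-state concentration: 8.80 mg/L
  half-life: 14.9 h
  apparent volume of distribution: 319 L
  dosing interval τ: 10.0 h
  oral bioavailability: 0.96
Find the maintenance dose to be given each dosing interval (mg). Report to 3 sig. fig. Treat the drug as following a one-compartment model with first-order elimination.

1360 mg

k = ln2 / t½ = 0.693147 / 14.9 = 0.04652 h⁻¹
CL = k × Vd = 0.04652 × 319 = 14.84 L/h
At steady state, F × (Dose/τ) = Css × CL.
Dose = Css × CL × τ / F = 8.80 × 14.84 × 10.0 / 0.96 = 1360 mg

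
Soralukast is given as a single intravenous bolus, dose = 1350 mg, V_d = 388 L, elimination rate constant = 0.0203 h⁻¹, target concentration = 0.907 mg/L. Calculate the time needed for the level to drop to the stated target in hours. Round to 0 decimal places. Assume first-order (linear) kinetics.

C₀ = Dose / Vd = 1350 / 388 = 3.479 mg/L
t = ln(C₀ / C) / k = ln(3.479 / 0.907) / 0.02030
  = ln(3.836) / 0.02030 = 1.344 / 0.02030 = 66.21 h

66 h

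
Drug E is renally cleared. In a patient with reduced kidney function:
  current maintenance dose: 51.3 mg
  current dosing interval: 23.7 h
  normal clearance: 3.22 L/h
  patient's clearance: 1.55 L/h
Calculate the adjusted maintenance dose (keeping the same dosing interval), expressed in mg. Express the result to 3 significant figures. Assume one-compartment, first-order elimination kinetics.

24.7 mg

To keep the same average steady-state level, dosing rate must scale with clearance.
CL ratio = 1.55 / 3.22 = 0.4814
New dose (same interval) = 51.3 × 0.4814 = 24.70 mg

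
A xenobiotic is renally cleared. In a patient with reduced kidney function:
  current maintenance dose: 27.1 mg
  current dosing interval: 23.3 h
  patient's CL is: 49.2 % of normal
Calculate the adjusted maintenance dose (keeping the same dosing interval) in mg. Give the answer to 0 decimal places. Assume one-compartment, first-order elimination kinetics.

To keep the same average steady-state level, dosing rate must scale with clearance.
CL ratio = 49.2 / 100 = 0.4920
New dose (same interval) = 27.1 × 0.4920 = 13.33 mg

13 mg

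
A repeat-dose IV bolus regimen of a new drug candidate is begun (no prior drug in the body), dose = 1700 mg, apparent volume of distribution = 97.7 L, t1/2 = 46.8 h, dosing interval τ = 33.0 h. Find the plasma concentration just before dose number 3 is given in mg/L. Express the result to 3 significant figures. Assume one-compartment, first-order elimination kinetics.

C₀ per dose = Dose / Vd = 1700 / 97.7 = 17.40 mg/L
k = ln2 / t½ = 0.693147 / 46.8 = 0.01481 h⁻¹
Fraction remaining after one interval: r = e^(−kτ) = e^(−0.01481 × 33.0) = 0.6134
Before dose 3, 2 doses have been given (aged 1τ, 2τ).
C_trough = C₀ × (r + r²) = 17.40 × (0.6134 + 0.3763) = 17.22 mg/L

17.2 mg/L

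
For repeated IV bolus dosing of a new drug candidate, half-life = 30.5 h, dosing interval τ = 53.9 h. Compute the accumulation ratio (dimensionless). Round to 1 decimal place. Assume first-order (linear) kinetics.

k = ln2 / t½ = 0.693147 / 30.5 = 0.02273 h⁻¹
e^(−kτ) = e^(−0.02273 × 53.9) = 0.2937
Accumulation ratio R = 1 / (1 − e^(−kτ)) = 1 / (1 − 0.2937) = 1.416

1.4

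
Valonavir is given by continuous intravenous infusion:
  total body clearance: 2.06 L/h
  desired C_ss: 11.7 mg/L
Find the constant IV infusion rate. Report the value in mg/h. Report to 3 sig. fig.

At steady state, infusion rate R₀ = Css × CL = 11.7 × 2.060 = 24.10 mg/h

24.1 mg/h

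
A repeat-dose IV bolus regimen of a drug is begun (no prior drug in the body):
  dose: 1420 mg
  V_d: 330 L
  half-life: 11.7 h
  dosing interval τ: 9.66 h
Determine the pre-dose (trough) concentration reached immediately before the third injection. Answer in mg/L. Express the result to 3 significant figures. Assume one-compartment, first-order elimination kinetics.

C₀ per dose = Dose / Vd = 1420 / 330 = 4.303 mg/L
k = ln2 / t½ = 0.693147 / 11.7 = 0.05924 h⁻¹
Fraction remaining after one interval: r = e^(−kτ) = e^(−0.05924 × 9.66) = 0.5642
Before dose 3, 2 doses have been given (aged 1τ, 2τ).
C_trough = C₀ × (r + r²) = 4.303 × (0.5642 + 0.3183) = 3.797 mg/L

3.80 mg/L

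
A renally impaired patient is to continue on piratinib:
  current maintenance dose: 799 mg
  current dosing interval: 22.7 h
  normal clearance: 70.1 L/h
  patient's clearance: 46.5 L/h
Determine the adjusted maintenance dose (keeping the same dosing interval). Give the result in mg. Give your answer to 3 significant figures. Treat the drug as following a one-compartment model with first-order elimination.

To keep the same average steady-state level, dosing rate must scale with clearance.
CL ratio = 46.5 / 70.1 = 0.6633
New dose (same interval) = 799 × 0.6633 = 530.0 mg

530 mg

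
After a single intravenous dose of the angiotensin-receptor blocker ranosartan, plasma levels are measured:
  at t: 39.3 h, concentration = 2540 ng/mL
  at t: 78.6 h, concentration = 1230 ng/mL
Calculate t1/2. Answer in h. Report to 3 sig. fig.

k = ln(C₁/C₂) / (t₂ − t₁) = ln(2540/1230) / (78.6 − 39.3)
  = 0.7251 / 39.30 = 0.01845 h⁻¹
t½ = ln2 / k = 0.693147 / 0.01845 = 37.57 h

37.6 h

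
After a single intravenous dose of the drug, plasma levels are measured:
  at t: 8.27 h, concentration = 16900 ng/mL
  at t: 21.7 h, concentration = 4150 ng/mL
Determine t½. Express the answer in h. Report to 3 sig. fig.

6.63 h

k = ln(C₁/C₂) / (t₂ − t₁) = ln(16900/4150) / (21.7 − 8.27)
  = 1.404 / 13.43 = 0.1045 h⁻¹
t½ = ln2 / k = 0.693147 / 0.1045 = 6.633 h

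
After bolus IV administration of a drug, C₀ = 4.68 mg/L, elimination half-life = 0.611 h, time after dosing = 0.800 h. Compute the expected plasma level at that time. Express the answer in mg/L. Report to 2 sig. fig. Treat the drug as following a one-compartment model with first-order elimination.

k = ln2 / t½ = 0.693147 / 0.611 = 1.134 h⁻¹
C = C₀ · e^(−k·t) = 4.680 × e^(−1.134 × 0.800)
  = 4.680 × 0.4037 = 1.889 mg/L

1.9 mg/L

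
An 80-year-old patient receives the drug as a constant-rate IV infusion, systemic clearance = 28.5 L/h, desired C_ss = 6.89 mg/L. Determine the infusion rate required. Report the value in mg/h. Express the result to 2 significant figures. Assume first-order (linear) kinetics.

At steady state, infusion rate R₀ = Css × CL = 6.89 × 28.50 = 196.4 mg/h

200 mg/h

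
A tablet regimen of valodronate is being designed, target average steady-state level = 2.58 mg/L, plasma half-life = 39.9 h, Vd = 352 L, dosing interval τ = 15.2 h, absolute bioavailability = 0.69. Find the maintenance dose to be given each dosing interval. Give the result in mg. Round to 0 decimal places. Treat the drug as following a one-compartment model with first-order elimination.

k = ln2 / t½ = 0.693147 / 39.9 = 0.01737 h⁻¹
CL = k × Vd = 0.01737 × 352 = 6.114 L/h
At steady state, F × (Dose/τ) = Css × CL.
Dose = Css × CL × τ / F = 2.58 × 6.114 × 15.2 / 0.69 = 347.5 mg

348 mg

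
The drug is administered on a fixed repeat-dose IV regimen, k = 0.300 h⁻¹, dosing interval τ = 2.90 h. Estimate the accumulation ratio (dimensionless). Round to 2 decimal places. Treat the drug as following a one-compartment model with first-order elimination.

e^(−kτ) = e^(−0.3000 × 2.90) = 0.4190
Accumulation ratio R = 1 / (1 − e^(−kτ)) = 1 / (1 − 0.4190) = 1.721

1.72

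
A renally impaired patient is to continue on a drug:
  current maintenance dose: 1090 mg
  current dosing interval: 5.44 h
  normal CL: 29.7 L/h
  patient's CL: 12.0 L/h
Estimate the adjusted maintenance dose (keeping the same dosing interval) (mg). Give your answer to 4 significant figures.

To keep the same average steady-state level, dosing rate must scale with clearance.
CL ratio = 12.0 / 29.7 = 0.4040
New dose (same interval) = 1090 × 0.4040 = 440.4 mg

440.4 mg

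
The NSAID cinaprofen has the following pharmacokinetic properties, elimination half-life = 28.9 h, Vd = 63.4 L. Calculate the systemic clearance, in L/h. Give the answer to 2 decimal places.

1.52 L/h

k = ln2 / t½ = 0.693147 / 28.9 = 0.02398 h⁻¹
CL = k × Vd = 0.02398 × 63.4 = 1.520 L/h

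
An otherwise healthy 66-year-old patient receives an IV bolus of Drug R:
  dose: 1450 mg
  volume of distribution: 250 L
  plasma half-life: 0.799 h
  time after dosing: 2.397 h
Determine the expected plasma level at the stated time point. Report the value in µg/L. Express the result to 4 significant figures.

725.0 µg/L

C₀ = Dose / Vd = 1450 / 250 = 5.800 mg/L
k = ln2 / t½ = 0.693147 / 0.799 = 0.8675 h⁻¹
t / t½ = 2.397 / 0.799 = 3 half-lives
C = C₀ × (1/2)^3 = 5.800 × 0.1250 = 0.7250 mg/L
Convert: 0.7250 mg/L × 1000 = 725.0 µg/L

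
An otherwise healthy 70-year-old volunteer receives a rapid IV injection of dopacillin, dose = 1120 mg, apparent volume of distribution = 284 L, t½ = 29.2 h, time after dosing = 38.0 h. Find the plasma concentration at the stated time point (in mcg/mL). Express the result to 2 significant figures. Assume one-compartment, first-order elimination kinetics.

C₀ = Dose / Vd = 1120 / 284 = 3.944 mg/L
k = ln2 / t½ = 0.693147 / 29.2 = 0.02374 h⁻¹
C = C₀ · e^(−k·t) = 3.944 × e^(−0.02374 × 38.0)
  = 3.944 × 0.4057 = 1.600 mg/L
(1.600 mg/L = 1.600 mcg/mL)

1.6 mcg/mL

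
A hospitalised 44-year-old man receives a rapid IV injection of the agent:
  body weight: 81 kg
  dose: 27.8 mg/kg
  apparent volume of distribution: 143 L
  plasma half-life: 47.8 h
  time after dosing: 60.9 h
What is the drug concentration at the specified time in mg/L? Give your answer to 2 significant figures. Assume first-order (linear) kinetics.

6.5 mg/L

Total dose = 27.8 × 81 = 2252 mg
C₀ = Dose / Vd = 2252 / 143 = 15.75 mg/L
k = ln2 / t½ = 0.693147 / 47.8 = 0.01450 h⁻¹
C = C₀ · e^(−k·t) = 15.75 × e^(−0.01450 × 60.9)
  = 15.75 × 0.4135 = 6.513 mg/L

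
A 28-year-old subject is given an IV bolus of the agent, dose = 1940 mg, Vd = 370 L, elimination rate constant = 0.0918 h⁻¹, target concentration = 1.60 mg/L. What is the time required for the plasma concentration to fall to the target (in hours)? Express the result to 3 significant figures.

C₀ = Dose / Vd = 1940 / 370 = 5.243 mg/L
t = ln(C₀ / C) / k = ln(5.243 / 1.60) / 0.09180
  = ln(3.277) / 0.09180 = 1.187 / 0.09180 = 12.93 h

12.9 h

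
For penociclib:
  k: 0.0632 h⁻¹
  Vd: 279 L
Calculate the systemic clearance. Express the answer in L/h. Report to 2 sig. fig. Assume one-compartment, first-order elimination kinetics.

CL = k × Vd = 0.0632 × 279 = 17.63 L/h

18 L/h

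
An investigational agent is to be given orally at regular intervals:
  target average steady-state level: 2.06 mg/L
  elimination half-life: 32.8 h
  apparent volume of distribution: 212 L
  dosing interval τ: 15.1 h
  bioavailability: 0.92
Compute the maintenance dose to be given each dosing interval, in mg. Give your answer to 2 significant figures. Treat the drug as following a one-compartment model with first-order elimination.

k = ln2 / t½ = 0.693147 / 32.8 = 0.02113 h⁻¹
CL = k × Vd = 0.02113 × 212 = 4.480 L/h
At steady state, F × (Dose/τ) = Css × CL.
Dose = Css × CL × τ / F = 2.06 × 4.480 × 15.1 / 0.92 = 151.5 mg

150 mg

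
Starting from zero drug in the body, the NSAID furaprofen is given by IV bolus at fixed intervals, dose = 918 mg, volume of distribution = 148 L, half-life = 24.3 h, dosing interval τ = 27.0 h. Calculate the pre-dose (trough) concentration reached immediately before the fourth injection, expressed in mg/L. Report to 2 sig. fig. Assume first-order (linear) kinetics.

4.8 mg/L

C₀ per dose = Dose / Vd = 918 / 148 = 6.203 mg/L
k = ln2 / t½ = 0.693147 / 24.3 = 0.02852 h⁻¹
Fraction remaining after one interval: r = e^(−kτ) = e^(−0.02852 × 27.0) = 0.4630
Before dose 4, 3 doses have been given (aged 1τ, 2τ, 3τ).
C_trough = C₀ × (r + r² + … + r^3) = C₀ × r(1−r^3)/(1−r)
        = 6.203 × 0.4630 × (1 − 0.09925) / (1 − 0.4630) = 4.817 mg/L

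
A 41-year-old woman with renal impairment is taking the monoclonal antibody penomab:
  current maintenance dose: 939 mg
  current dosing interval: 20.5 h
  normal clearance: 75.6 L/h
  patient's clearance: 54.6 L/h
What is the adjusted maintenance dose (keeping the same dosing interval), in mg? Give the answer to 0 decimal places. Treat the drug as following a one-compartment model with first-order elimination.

To keep the same average steady-state level, dosing rate must scale with clearance.
CL ratio = 54.6 / 75.6 = 0.7222
New dose (same interval) = 939 × 0.7222 = 678.1 mg

678 mg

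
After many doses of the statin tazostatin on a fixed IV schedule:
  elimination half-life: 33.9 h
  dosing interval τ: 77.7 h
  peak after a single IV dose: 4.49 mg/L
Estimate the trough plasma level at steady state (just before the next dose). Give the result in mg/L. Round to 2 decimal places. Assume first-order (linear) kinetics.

1.15 mg/L

k = ln2 / t½ = 0.693147 / 33.9 = 0.02045 h⁻¹
e^(−kτ) = e^(−0.02045 × 77.7) = 0.2041
Accumulation ratio R = 1 / (1 − e^(−kτ)) = 1 / (1 − 0.2041) = 1.256
Steady-state trough = C₀ × R × e^(−kτ) = 4.49 × 1.256 × 0.2041 = 1.151 mg/L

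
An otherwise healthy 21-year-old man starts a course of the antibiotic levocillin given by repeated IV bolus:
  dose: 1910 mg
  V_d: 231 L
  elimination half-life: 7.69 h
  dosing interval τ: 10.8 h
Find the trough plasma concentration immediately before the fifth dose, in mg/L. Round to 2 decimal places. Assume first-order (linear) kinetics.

C₀ per dose = Dose / Vd = 1910 / 231 = 8.268 mg/L
k = ln2 / t½ = 0.693147 / 7.69 = 0.09014 h⁻¹
Fraction remaining after one interval: r = e^(−kτ) = e^(−0.09014 × 10.8) = 0.3778
Before dose 5, 4 doses have been given (aged 1τ, 2τ, 3τ, 4τ).
C_trough = C₀ × (r + r² + … + r^4) = C₀ × r(1−r^4)/(1−r)
        = 8.268 × 0.3778 × (1 − 0.02037) / (1 − 0.3778) = 4.918 mg/L

4.92 mg/L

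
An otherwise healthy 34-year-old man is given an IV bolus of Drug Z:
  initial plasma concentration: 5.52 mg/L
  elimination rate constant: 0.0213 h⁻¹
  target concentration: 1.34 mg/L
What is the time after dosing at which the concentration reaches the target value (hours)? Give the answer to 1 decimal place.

66.5 h

t = ln(C₀ / C) / k = ln(5.520 / 1.34) / 0.02130
  = ln(4.119) / 0.02130 = 1.416 / 0.02130 = 66.48 h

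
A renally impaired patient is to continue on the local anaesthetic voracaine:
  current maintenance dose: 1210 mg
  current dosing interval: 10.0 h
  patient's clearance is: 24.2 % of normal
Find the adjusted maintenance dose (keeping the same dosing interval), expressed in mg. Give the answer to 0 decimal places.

293 mg

To keep the same average steady-state level, dosing rate must scale with clearance.
CL ratio = 24.2 / 100 = 0.2420
New dose (same interval) = 1210 × 0.2420 = 292.8 mg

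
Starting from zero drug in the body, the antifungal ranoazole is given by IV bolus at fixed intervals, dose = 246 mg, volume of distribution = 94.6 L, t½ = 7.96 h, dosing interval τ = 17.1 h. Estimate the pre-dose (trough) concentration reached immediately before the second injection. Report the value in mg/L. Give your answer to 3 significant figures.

0.587 mg/L

C₀ per dose = Dose / Vd = 246 / 94.6 = 2.600 mg/L
k = ln2 / t½ = 0.693147 / 7.96 = 0.08708 h⁻¹
Fraction remaining after one interval: r = e^(−kτ) = e^(−0.08708 × 17.1) = 0.2256
Before dose 2, 1 dose has been given (aged 1τ).
C_trough = C₀ × r = 2.600 × 0.2256 = 0.5866 mg/L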